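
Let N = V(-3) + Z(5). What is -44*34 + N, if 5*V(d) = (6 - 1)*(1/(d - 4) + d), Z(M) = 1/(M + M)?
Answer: -104933/70 ≈ -1499.0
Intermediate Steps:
Z(M) = 1/(2*M)
V(d) = d + 1/(-4 + d) (V(d) = ((6 - 1)*(1/(d - 4) + d))/5 = (5*(1/(-4 + d) + d))/5 = (5*(d + 1/(-4 + d)))/5 = (5*d + 5/(-4 + d))/5 = d + 1/(-4 + d))
N = -213/70 (N = (1 + (-3)² - 4*(-3))/(-4 - 3) + (½)/5 = (1 + 9 + 12)/(-7) + (½)*(⅕) = -⅐*22 + ⅒ = -22/7 + ⅒ = -213/70 ≈ -3.0429)
-44*34 + N = -44*34 - 213/70 = -1496 - 213/70 = -104933/70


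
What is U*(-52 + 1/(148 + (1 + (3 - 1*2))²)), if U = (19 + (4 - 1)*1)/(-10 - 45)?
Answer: 7903/380 ≈ 20.797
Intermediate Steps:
U = -⅖ (U = (19 + 3*1)/(-55) = (19 + 3)*(-1/55) = 22*(-1/55) = -⅖ ≈ -0.40000)
U*(-52 + 1/(148 + (1 + (3 - 1*2))²)) = -2*(-52 + 1/(148 + (1 + (3 - 1*2))²))/5 = -2*(-52 + 1/(148 + (1 + (3 - 2))²))/5 = -2*(-52 + 1/(148 + (1 + 1)²))/5 = -2*(-52 + 1/(148 + 2²))/5 = -2*(-52 + 1/(148 + 4))/5 = -2*(-52 + 1/152)/5 = -⅖*(-7903/152) = 7903/380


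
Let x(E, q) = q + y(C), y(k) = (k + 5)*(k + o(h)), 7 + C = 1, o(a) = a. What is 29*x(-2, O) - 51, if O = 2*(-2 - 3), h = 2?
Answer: -225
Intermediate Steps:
C = -6 (C = -7 + 1 = -6)
O = -10 (O = 2*(-5) = -10)
y(k) = (2 + k)*(5 + k) (y(k) = (k + 5)*(k + 2) = (5 + k)*(2 + k) = (2 + k)*(5 + k))
x(E, q) = 4 + q (x(E, q) = q + (10 + (-6)**2 + 7*(-6)) = q + (10 + 36 - 42) = q + 4 = 4 + q)
29*x(-2, O) - 51 = 29*(4 - 10) - 51 = 29*(-6) - 51 = -174 - 51 = -225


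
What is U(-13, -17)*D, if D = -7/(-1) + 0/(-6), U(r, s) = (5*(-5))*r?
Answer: 2275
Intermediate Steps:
U(r, s) = -25*r
D = 7 (D = -7*(-1) + 0*(-⅙) = 7 + 0 = 7)
U(-13, -17)*D = -25*(-13)*7 = 325*7 = 2275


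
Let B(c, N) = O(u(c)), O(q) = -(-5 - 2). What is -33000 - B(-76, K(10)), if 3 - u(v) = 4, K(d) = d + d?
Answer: -33007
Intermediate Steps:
K(d) = 2*d
u(v) = -1 (u(v) = 3 - 1*4 = 3 - 4 = -1)
O(q) = 7 (O(q) = -1*(-7) = 7)
B(c, N) = 7
-33000 - B(-76, K(10)) = -33000 - 1*7 = -33000 - 7 = -33007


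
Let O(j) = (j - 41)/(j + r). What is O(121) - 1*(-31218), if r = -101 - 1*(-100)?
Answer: 93656/3 ≈ 31219.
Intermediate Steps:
r = -1 (r = -101 + 100 = -1)
O(j) = (-41 + j)/(-1 + j) (O(j) = (j - 41)/(j - 1) = (-41 + j)/(-1 + j))
O(121) - 1*(-31218) = (-41 + 121)/(-1 + 121) - 1*(-31218) = 80/120 + 31218 = (1/120)*80 + 31218 = 2/3 + 31218 = 93656/3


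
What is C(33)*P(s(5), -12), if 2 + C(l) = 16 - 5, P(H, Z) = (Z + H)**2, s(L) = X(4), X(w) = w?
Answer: 576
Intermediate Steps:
s(L) = 4
P(H, Z) = (H + Z)**2
C(l) = 9 (C(l) = -2 + (16 - 5) = -2 + 11 = 9)
C(33)*P(s(5), -12) = 9*(4 - 12)**2 = 9*(-8)**2 = 9*64 = 576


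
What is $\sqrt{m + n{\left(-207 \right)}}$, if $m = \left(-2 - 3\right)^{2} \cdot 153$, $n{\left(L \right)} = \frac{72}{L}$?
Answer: $\frac{11 \sqrt{16721}}{23} \approx 61.844$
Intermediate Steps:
$m = 3825$ ($m = \left(-5\right)^{2} \cdot 153 = 25 \cdot 153 = 3825$)
$\sqrt{m + n{\left(-207 \right)}} = \sqrt{3825 + \frac{72}{-207}} = \sqrt{3825 + 72 \left(- \frac{1}{207}\right)} = \sqrt{3825 - \frac{8}{23}} = \sqrt{\frac{87967}{23}} = \frac{11 \sqrt{16721}}{23}$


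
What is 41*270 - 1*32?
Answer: 11038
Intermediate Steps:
41*270 - 1*32 = 11070 - 32 = 11038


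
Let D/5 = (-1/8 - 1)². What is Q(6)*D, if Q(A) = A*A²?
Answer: 10935/8 ≈ 1366.9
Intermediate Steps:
D = 405/64 (D = 5*(-1/8 - 1)² = 5*(-1*⅛ - 1)² = 5*(-⅛ - 1)² = 5*(-9/8)² = 5*(81/64) = 405/64 ≈ 6.3281)
Q(A) = A³
Q(6)*D = 6³*(405/64) = 216*(405/64) = 10935/8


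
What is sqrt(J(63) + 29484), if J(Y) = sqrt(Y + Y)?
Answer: sqrt(29484 + 3*sqrt(14)) ≈ 171.74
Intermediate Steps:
J(Y) = sqrt(2)*sqrt(Y) (J(Y) = sqrt(2*Y) = sqrt(2)*sqrt(Y))
sqrt(J(63) + 29484) = sqrt(sqrt(2)*sqrt(63) + 29484) = sqrt(sqrt(2)*(3*sqrt(7)) + 29484) = sqrt(3*sqrt(14) + 29484) = sqrt(29484 + 3*sqrt(14))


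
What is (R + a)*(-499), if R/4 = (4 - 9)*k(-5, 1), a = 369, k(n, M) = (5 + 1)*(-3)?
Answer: -363771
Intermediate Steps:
k(n, M) = -18 (k(n, M) = 6*(-3) = -18)
R = 360 (R = 4*((4 - 9)*(-18)) = 4*(-5*(-18)) = 4*90 = 360)
(R + a)*(-499) = (360 + 369)*(-499) = 729*(-499) = -363771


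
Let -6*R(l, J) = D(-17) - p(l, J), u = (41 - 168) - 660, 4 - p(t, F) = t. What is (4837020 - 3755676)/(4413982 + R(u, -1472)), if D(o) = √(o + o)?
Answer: 171834318323712/701438433610523 + 6488064*I*√34/701438433610523 ≈ 0.24497 + 5.3934e-8*I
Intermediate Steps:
p(t, F) = 4 - t
D(o) = √2*√o (D(o) = √(2*o) = √2*√o)
u = -787 (u = -127 - 660 = -787)
R(l, J) = ⅔ - l/6 - I*√34/6 (R(l, J) = -(√2*√(-17) - (4 - l))/6 = -(√2*(I*√17) + (-4 + l))/6 = -(I*√34 + (-4 + l))/6 = -(-4 + l + I*√34)/6 = ⅔ - l/6 - I*√34/6)
(4837020 - 3755676)/(4413982 + R(u, -1472)) = (4837020 - 3755676)/(4413982 + (⅔ - ⅙*(-787) - I*√34/6)) = 1081344/(4413982 + (⅔ + 787/6 - I*√34/6)) = 1081344/(4413982 + (791/6 - I*√34/6)) = 1081344/(26484683/6 - I*√34/6)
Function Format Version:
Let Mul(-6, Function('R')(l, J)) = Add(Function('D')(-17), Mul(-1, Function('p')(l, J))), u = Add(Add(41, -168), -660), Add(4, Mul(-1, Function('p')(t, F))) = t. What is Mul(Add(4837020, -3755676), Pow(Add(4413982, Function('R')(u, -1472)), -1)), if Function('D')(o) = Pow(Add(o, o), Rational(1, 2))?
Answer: Add(Rational(171834318323712, 701438433610523), Mul(Rational(6488064, 701438433610523), I, Pow(34, Rational(1, 2)))) ≈ Add(0.24497, Mul(5.3934e-8, I))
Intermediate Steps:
Function('p')(t, F) = Add(4, Mul(-1, t))
Function('D')(o) = Mul(Pow(2, Rational(1, 2)), Pow(o, Rational(1, 2))) (Function('D')(o) = Pow(Mul(2, o), Rational(1, 2)) = Mul(Pow(2, Rational(1, 2)), Pow(o, Rational(1, 2))))
u = -787 (u = Add(-127, -660) = -787)
Function('R')(l, J) = Add(Rational(2, 3), Mul(Rational(-1, 6), l), Mul(Rational(-1, 6), I, Pow(34, Rational(1, 2)))) (Function('R')(l, J) = Mul(Rational(-1, 6), Add(Mul(Pow(2, Rational(1, 2)), Pow(-17, Rational(1, 2))), Mul(-1, Add(4, Mul(-1, l))))) = Mul(Rational(-1, 6), Add(Mul(Pow(2, Rational(1, 2)), Mul(I, Pow(17, Rational(1, 2)))), Add(-4, l))) = Mul(Rational(-1, 6), Add(Mul(I, Pow(34, Rational(1, 2))), Add(-4, l))) = Mul(Rational(-1, 6), Add(-4, l, Mul(I, Pow(34, Rational(1, 2))))) = Add(Rational(2, 3), Mul(Rational(-1, 6), l), Mul(Rational(-1, 6), I, Pow(34, Rational(1, 2)))))
Mul(Add(4837020, -3755676), Pow(Add(4413982, Function('R')(u, -1472)), -1)) = Mul(Add(4837020, -3755676), Pow(Add(4413982, Add(Rational(2, 3), Mul(Rational(-1, 6), -787), Mul(Rational(-1, 6), I, Pow(34, Rational(1, 2))))), -1)) = Mul(1081344, Pow(Add(4413982, Add(Rational(2, 3), Rational(787, 6), Mul(Rational(-1, 6), I, Pow(34, Rational(1, 2))))), -1)) = Mul(1081344, Pow(Add(4413982, Add(Rational(791, 6), Mul(Rational(-1, 6), I, Pow(34, Rational(1, 2))))), -1)) = Mul(1081344, Pow(Add(Rational(26484683, 6), Mul(Rational(-1, 6), I, Pow(34, Rational(1, 2)))), -1))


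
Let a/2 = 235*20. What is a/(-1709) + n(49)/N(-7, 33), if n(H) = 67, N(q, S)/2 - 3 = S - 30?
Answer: 1703/20508 ≈ 0.083041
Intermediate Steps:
N(q, S) = -54 + 2*S (N(q, S) = 6 + 2*(S - 30) = 6 + 2*(-30 + S) = 6 + (-60 + 2*S) = -54 + 2*S)
a = 9400 (a = 2*(235*20) = 2*4700 = 9400)
a/(-1709) + n(49)/N(-7, 33) = 9400/(-1709) + 67/(-54 + 2*33) = 9400*(-1/1709) + 67/(-54 + 66) = -9400/1709 + 67/12 = 1703/20508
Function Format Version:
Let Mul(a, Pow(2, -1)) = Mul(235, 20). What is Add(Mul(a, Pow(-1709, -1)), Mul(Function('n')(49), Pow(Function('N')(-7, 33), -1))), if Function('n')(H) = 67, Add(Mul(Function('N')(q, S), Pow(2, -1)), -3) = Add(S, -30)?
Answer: Rational(1703, 20508) ≈ 0.083041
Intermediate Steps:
Function('N')(q, S) = Add(-54, Mul(2, S)) (Function('N')(q, S) = Add(6, Mul(2, Add(S, -30))) = Add(6, Mul(2, Add(-30, S))) = Add(6, Add(-60, Mul(2, S))) = Add(-54, Mul(2, S)))
a = 9400 (a = Mul(2, Mul(235, 20)) = Mul(2, 4700) = 9400)
Add(Mul(a, Pow(-1709, -1)), Mul(Function('n')(49), Pow(Function('N')(-7, 33), -1))) = Add(Mul(9400, Pow(-1709, -1)), Mul(67, Pow(Add(-54, Mul(2, 33)), -1))) = Add(Mul(9400, Rational(-1, 1709)), Mul(67, Pow(Add(-54, 66), -1))) = Add(Rational(-9400, 1709), Mul(67, Pow(12, -1))) = Add(Rational(-9400, 1709), Mul(67, Rational(1, 12))) = Add(Rational(-9400, 1709), Rational(67, 12)) = Rational(1703, 20508)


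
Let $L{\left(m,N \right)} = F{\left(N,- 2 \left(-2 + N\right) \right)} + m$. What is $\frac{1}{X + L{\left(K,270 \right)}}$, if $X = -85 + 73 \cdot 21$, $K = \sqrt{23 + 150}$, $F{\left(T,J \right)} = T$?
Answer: $\frac{1718}{2951351} - \frac{\sqrt{173}}{2951351} \approx 0.00057765$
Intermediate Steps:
$K = \sqrt{173} \approx 13.153$
$L{\left(m,N \right)} = N + m$
$X = 1448$ ($X = -85 + 1533 = 1448$)
$\frac{1}{X + L{\left(K,270 \right)}} = \frac{1}{1448 + \left(270 + \sqrt{173}\right)} = \frac{1}{1718 + \sqrt{173}}$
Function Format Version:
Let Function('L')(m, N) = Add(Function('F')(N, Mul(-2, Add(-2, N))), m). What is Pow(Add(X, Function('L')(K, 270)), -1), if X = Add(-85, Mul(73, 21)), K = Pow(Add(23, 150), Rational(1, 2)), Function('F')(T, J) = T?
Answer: Add(Rational(1718, 2951351), Mul(Rational(-1, 2951351), Pow(173, Rational(1, 2)))) ≈ 0.00057765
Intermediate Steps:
K = Pow(173, Rational(1, 2)) ≈ 13.153
Function('L')(m, N) = Add(N, m)
X = 1448 (X = Add(-85, 1533) = 1448)
Pow(Add(X, Function('L')(K, 270)), -1) = Pow(Add(1448, Add(270, Pow(173, Rational(1, 2)))), -1) = Pow(Add(1718, Pow(173, Rational(1, 2))), -1)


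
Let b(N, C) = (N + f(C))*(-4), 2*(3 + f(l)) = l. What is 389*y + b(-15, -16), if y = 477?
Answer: 185657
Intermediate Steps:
f(l) = -3 + l/2
b(N, C) = 12 - 4*N - 2*C (b(N, C) = (N + (-3 + C/2))*(-4) = (-3 + N + C/2)*(-4) = 12 - 4*N - 2*C)
389*y + b(-15, -16) = 389*477 + (12 - 4*(-15) - 2*(-16)) = 185553 + (12 + 60 + 32) = 185553 + 104 = 185657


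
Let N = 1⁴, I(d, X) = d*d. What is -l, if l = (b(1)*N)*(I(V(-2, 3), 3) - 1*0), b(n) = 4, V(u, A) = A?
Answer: -36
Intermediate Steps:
I(d, X) = d²
N = 1
l = 36 (l = (4*1)*(3² - 1*0) = 4*(9 + 0) = 4*9 = 36)
-l = -1*36 = -36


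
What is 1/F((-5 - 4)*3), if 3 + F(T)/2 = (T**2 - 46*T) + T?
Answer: 1/3882 ≈ 0.00025760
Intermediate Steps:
F(T) = -6 - 90*T + 2*T**2 (F(T) = -6 + 2*((T**2 - 46*T) + T) = -6 + 2*(T**2 - 45*T) = -6 + (-90*T + 2*T**2) = -6 - 90*T + 2*T**2)
1/F((-5 - 4)*3) = 1/(-6 - 90*(-5 - 4)*3 + 2*((-5 - 4)*3)**2) = 1/(-6 - (-810)*3 + 2*(-9*3)**2) = 1/(-6 - 90*(-27) + 2*(-27)**2) = 1/(-6 + 2430 + 2*729) = 1/(-6 + 2430 + 1458) = 1/3882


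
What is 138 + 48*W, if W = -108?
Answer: -5046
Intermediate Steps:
138 + 48*W = 138 + 48*(-108) = 138 - 5184 = -5046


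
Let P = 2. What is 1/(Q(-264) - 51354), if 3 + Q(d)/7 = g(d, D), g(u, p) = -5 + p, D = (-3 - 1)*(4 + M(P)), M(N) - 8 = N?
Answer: -1/51802 ≈ -1.9304e-5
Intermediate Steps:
M(N) = 8 + N
D = -56 (D = (-3 - 1)*(4 + (8 + 2)) = -4*(4 + 10) = -4*14 = -56)
Q(d) = -448 (Q(d) = -21 + 7*(-5 - 56) = -21 + 7*(-61) = -21 - 427 = -448)
1/(Q(-264) - 51354) = 1/(-448 - 51354) = 1/(-51802) = -1/51802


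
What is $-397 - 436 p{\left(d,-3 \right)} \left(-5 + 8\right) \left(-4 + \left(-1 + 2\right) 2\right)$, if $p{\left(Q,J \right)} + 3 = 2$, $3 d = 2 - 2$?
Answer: $-3013$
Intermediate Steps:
$d = 0$ ($d = \frac{2 - 2}{3} = \frac{1}{3} \cdot 0 = 0$)
$p{\left(Q,J \right)} = -1$ ($p{\left(Q,J \right)} = -3 + 2 = -1$)
$-397 - 436 p{\left(d,-3 \right)} \left(-5 + 8\right) \left(-4 + \left(-1 + 2\right) 2\right) = -397 - 436 \left(- \left(-5 + 8\right) \left(-4 + \left(-1 + 2\right) 2\right)\right) = -397 - 436 \left(- 3 \left(-4 + 1 \cdot 2\right)\right) = -397 - 436 \left(- 3 \left(-4 + 2\right)\right) = -397 - 436 \left(- 3 \left(-2\right)\right) = -397 - 436 \left(\left(-1\right) \left(-6\right)\right) = -397 - 2616 = -3013$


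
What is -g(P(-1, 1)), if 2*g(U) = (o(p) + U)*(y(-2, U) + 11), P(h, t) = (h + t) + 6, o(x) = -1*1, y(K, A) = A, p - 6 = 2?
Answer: -85/2 ≈ -42.500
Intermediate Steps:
p = 8 (p = 6 + 2 = 8)
o(x) = -1
P(h, t) = 6 + h + t
g(U) = (-1 + U)*(11 + U)/2 (g(U) = ((-1 + U)*(U + 11))/2 = ((-1 + U)*(11 + U))/2 = (-1 + U)*(11 + U)/2)
-g(P(-1, 1)) = -(-11/2 + (6 - 1 + 1)**2/2 + 5*(6 - 1 + 1)) = -(-11/2 + (1/2)*6**2 + 5*6) = -(-11/2 + (1/2)*36 + 30) = -(-11/2 + 18 + 30) = -1*85/2 = -85/2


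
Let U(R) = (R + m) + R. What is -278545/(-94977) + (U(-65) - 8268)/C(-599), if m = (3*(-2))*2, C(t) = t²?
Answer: 99143467975/34077842577 ≈ 2.9093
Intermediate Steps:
m = -12 (m = -6*2 = -12)
U(R) = -12 + 2*R (U(R) = (R - 12) + R = (-12 + R) + R = -12 + 2*R)
-278545/(-94977) + (U(-65) - 8268)/C(-599) = -278545/(-94977) + ((-12 + 2*(-65)) - 8268)/((-599)²) = -278545*(-1/94977) + ((-12 - 130) - 8268)/358801 = 278545/94977 + (-142 - 8268)*(1/358801) = 278545/94977 - 8410*1/358801 = 278545/94977 - 8410/358801 = 99143467975/34077842577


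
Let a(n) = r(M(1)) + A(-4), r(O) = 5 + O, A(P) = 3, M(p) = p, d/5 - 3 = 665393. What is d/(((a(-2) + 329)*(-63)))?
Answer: -1663490/10647 ≈ -156.24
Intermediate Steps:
d = 3326980 (d = 15 + 5*665393 = 15 + 3326965 = 3326980)
a(n) = 9 (a(n) = (5 + 1) + 3 = 6 + 3 = 9)
d/(((a(-2) + 329)*(-63))) = 3326980/(((9 + 329)*(-63))) = 3326980/((338*(-63))) = 3326980/(-21294) = 3326980*(-1/21294) = -1663490/10647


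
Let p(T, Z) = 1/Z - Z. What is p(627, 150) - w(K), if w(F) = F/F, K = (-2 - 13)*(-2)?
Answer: -22649/150 ≈ -150.99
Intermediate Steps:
K = 30 (K = -15*(-2) = 30)
w(F) = 1
p(627, 150) - w(K) = (1/150 - 1*150) - 1*1 = (1/150 - 150) - 1 = -22499/150 - 1 = -22649/150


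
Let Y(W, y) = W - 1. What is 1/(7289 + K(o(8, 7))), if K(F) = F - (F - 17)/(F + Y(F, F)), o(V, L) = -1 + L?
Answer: 1/7296 ≈ 0.00013706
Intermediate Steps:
Y(W, y) = -1 + W
K(F) = F - (-17 + F)/(-1 + 2*F) (K(F) = F - (F - 17)/(F + (-1 + F)) = F - (-17 + F)/(-1 + 2*F))
1/(7289 + K(o(8, 7))) = 1/(7289 + (17 - 2*(-1 + 7) + 2*(-1 + 7)**2)/(-1 + 2*(-1 + 7))) = 1/(7289 + (17 - 2*6 + 2*6**2)/(-1 + 2*6)) = 1/(7289 + (17 - 12 + 2*36)/(-1 + 12)) = 1/(7289 + (17 - 12 + 72)/11) = 1/(7289 + (1/11)*77) = 1/(7289 + 7) = 1/7296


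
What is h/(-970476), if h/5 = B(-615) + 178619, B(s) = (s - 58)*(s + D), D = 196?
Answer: -1151515/485238 ≈ -2.3731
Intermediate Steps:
B(s) = (-58 + s)*(196 + s) (B(s) = (s - 58)*(s + 196) = (-58 + s)*(196 + s))
h = 2303030 (h = 5*((-11368 + (-615)² + 138*(-615)) + 178619) = 5*((-11368 + 378225 - 84870) + 178619) = 5*(281987 + 178619) = 5*460606 = 2303030)
h/(-970476) = 2303030/(-970476) = 2303030*(-1/970476) = -1151515/485238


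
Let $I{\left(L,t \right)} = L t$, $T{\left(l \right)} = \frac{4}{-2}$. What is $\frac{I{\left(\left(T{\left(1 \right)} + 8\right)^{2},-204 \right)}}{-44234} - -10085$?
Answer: $\frac{13120801}{1301} \approx 10085.0$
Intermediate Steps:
$T{\left(l \right)} = -2$ ($T{\left(l \right)} = 4 \left(- \frac{1}{2}\right) = -2$)
$\frac{I{\left(\left(T{\left(1 \right)} + 8\right)^{2},-204 \right)}}{-44234} - -10085 = \frac{\left(-2 + 8\right)^{2} \left(-204\right)}{-44234} - -10085 = 6^{2} \left(-204\right) \left(- \frac{1}{44234}\right) + 10085 = 36 \left(-204\right) \left(- \frac{1}{44234}\right) + 10085 = \left(-7344\right) \left(- \frac{1}{44234}\right) + 10085 = \frac{216}{1301} + 10085 = \frac{13120801}{1301}$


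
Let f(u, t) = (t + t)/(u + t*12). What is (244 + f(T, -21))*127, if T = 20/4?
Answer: 7659370/247 ≈ 31010.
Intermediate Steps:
T = 5 (T = 20*(¼) = 5)
f(u, t) = 2*t/(u + 12*t) (f(u, t) = (2*t)/(u + 12*t) = 2*t/(u + 12*t))
(244 + f(T, -21))*127 = (244 + 2*(-21)/(5 + 12*(-21)))*127 = (244 + 2*(-21)/(5 - 252))*127 = (244 + 2*(-21)/(-247))*127 = (244 + 2*(-21)*(-1/247))*127 = (244 + 42/247)*127 = (60310/247)*127 = 7659370/247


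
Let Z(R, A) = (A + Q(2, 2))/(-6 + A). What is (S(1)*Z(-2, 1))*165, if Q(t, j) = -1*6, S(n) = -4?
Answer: -660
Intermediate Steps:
Q(t, j) = -6
Z(R, A) = 1 (Z(R, A) = (A - 6)/(-6 + A) = (-6 + A)/(-6 + A) = 1)
(S(1)*Z(-2, 1))*165 = -4*1*165 = -4*165 = -660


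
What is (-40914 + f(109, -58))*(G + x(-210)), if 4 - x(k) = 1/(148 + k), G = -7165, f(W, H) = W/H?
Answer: 1053620634701/3596 ≈ 2.9300e+8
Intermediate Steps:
x(k) = 4 - 1/(148 + k)
(-40914 + f(109, -58))*(G + x(-210)) = (-40914 + 109/(-58))*(-7165 + (591 + 4*(-210))/(148 - 210)) = (-40914 + 109*(-1/58))*(-7165 + (591 - 840)/(-62)) = (-40914 - 109/58)*(-7165 - 1/62*(-249)) = -2373121*(-7165 + 249/62)/58 = -2373121/58*(-443981/62) = 1053620634701/3596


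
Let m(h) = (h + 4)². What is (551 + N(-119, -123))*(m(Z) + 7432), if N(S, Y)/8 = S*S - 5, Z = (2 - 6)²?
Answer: 891273768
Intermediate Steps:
Z = 16 (Z = (-4)² = 16)
m(h) = (4 + h)²
N(S, Y) = -40 + 8*S² (N(S, Y) = 8*(S*S - 5) = 8*(S² - 5) = 8*(-5 + S²) = -40 + 8*S²)
(551 + N(-119, -123))*(m(Z) + 7432) = (551 + (-40 + 8*(-119)²))*((4 + 16)² + 7432) = (551 + (-40 + 8*14161))*(20² + 7432) = (551 + (-40 + 113288))*(400 + 7432) = (551 + 113248)*7832 = 113799*7832 = 891273768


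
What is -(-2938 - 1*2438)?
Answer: 5376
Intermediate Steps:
-(-2938 - 1*2438) = -(-2938 - 2438) = -1*(-5376) = 5376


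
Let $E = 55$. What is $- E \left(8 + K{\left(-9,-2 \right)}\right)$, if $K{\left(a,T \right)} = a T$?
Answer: $-1430$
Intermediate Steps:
$K{\left(a,T \right)} = T a$
$- E \left(8 + K{\left(-9,-2 \right)}\right) = \left(-1\right) 55 \left(8 - -18\right) = - 55 \left(8 + 18\right) = \left(-55\right) 26 = -1430$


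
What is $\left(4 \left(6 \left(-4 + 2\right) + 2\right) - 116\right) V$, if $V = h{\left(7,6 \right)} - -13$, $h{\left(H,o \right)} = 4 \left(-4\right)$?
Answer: $468$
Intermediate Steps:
$h{\left(H,o \right)} = -16$
$V = -3$ ($V = -16 - -13 = -16 + 13 = -3$)
$\left(4 \left(6 \left(-4 + 2\right) + 2\right) - 116\right) V = \left(4 \left(6 \left(-4 + 2\right) + 2\right) - 116\right) \left(-3\right) = \left(4 \left(6 \left(-2\right) + 2\right) - 116\right) \left(-3\right) = \left(4 \left(-12 + 2\right) - 116\right) \left(-3\right) = \left(4 \left(-10\right) - 116\right) \left(-3\right) = \left(-40 - 116\right) \left(-3\right) = \left(-156\right) \left(-3\right) = 468$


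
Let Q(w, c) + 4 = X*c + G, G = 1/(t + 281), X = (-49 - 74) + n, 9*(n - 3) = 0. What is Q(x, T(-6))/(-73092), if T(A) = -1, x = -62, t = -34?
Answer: -9551/6017908 ≈ -0.0015871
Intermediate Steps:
n = 3 (n = 3 + (⅑)*0 = 3 + 0 = 3)
X = -120 (X = (-49 - 74) + 3 = -123 + 3 = -120)
G = 1/247 (G = 1/(-34 + 281) = 1/247 ≈ 0.0040486)
Q(w, c) = -987/247 - 120*c (Q(w, c) = -4 + (-120*c + 1/247) = -4 + (1/247 - 120*c) = -987/247 - 120*c)
Q(x, T(-6))/(-73092) = (-987/247 - 120*(-1))/(-73092) = (-987/247 + 120)*(-1/73092) = (28653/247)*(-1/73092) = -9551/6017908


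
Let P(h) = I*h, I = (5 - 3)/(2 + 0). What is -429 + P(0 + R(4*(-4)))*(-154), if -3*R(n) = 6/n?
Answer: -1793/4 ≈ -448.25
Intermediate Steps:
R(n) = -2/n
I = 1 (I = 2/2 = 2*(1/2) = 1)
P(h) = h (P(h) = 1*h = h)
-429 + P(0 + R(4*(-4)))*(-154) = -429 + (0 - 2/(4*(-4)))*(-154) = -429 + (0 - 2/(-16))*(-154) = -429 + (0 - 2*(-1/16))*(-154) = -429 + (0 + 1/8)*(-154) = -429 + (1/8)*(-154) = -429 - 77/4 = -1793/4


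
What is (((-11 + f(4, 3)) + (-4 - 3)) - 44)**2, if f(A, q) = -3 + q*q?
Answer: 3136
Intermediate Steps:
f(A, q) = -3 + q**2
(((-11 + f(4, 3)) + (-4 - 3)) - 44)**2 = (((-11 + (-3 + 3**2)) + (-4 - 3)) - 44)**2 = (((-11 + (-3 + 9)) - 7) - 44)**2 = (((-11 + 6) - 7) - 44)**2 = ((-5 - 7) - 44)**2 = (-12 - 44)**2 = (-56)**2 = 3136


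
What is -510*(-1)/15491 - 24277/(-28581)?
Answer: 55807331/63249753 ≈ 0.88233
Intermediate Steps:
-510*(-1)/15491 - 24277/(-28581) = 510*(1/15491) - 24277*(-1/28581) = 510/15491 + 24277/28581 = 55807331/63249753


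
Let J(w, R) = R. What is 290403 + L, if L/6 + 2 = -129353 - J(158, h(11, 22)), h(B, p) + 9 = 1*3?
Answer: -485691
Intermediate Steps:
h(B, p) = -6 (h(B, p) = -9 + 1*3 = -9 + 3 = -6)
L = -776094 (L = -12 + 6*(-129353 - 1*(-6)) = -12 + 6*(-129353 + 6) = -12 + 6*(-129347) = -12 - 776082 = -776094)
290403 + L = 290403 - 776094 = -485691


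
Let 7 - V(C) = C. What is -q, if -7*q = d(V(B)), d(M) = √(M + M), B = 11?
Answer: 2*I*√2/7 ≈ 0.40406*I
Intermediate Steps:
V(C) = 7 - C
d(M) = √2*√M (d(M) = √(2*M) = √2*√M)
q = -2*I*√2/7 (q = -√2*√(7 - 1*11)/7 = -√2*√(7 - 11)/7 = -√2*√(-4)/7 = -√2*2*I/7 = -2*I*√2/7 ≈ -0.40406*I)
-q = -(-2)*I*√2/7 = 2*I*√2/7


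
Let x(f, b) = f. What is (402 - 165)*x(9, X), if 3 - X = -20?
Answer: 2133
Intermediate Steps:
X = 23 (X = 3 - 1*(-20) = 3 + 20 = 23)
(402 - 165)*x(9, X) = (402 - 165)*9 = 237*9 = 2133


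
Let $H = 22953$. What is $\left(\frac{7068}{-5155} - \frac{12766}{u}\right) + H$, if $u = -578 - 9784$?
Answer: $\frac{613026271472}{26708055} \approx 22953.0$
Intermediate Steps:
$u = -10362$ ($u = -578 - 9784 = -10362$)
$\left(\frac{7068}{-5155} - \frac{12766}{u}\right) + H = \left(\frac{7068}{-5155} - \frac{12766}{-10362}\right) + 22953 = \left(7068 \left(- \frac{1}{5155}\right) - - \frac{6383}{5181}\right) + 22953 = \left(- \frac{7068}{5155} + \frac{6383}{5181}\right) + 22953 = - \frac{3714943}{26708055} + 22953 = \frac{613026271472}{26708055}$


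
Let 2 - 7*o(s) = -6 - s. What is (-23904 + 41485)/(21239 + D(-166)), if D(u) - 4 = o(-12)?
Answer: 123067/148697 ≈ 0.82764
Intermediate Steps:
o(s) = 8/7 + s/7 (o(s) = 2/7 - (-6 - s)/7 = 2/7 + (6/7 + s/7) = 8/7 + s/7)
D(u) = 24/7 (D(u) = 4 + (8/7 + (⅐)*(-12)) = 4 + (8/7 - 12/7) = 4 - 4/7 = 24/7)
(-23904 + 41485)/(21239 + D(-166)) = (-23904 + 41485)/(21239 + 24/7) = 17581/(148697/7) = 17581*(7/148697) = 123067/148697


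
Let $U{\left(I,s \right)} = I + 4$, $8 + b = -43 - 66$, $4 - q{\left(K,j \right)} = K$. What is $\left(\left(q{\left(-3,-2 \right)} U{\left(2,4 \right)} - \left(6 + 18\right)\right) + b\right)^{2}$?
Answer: $9801$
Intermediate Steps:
$q{\left(K,j \right)} = 4 - K$
$b = -117$ ($b = -8 - 109 = -117$)
$U{\left(I,s \right)} = 4 + I$
$\left(\left(q{\left(-3,-2 \right)} U{\left(2,4 \right)} - \left(6 + 18\right)\right) + b\right)^{2} = \left(\left(\left(4 - -3\right) \left(4 + 2\right) - \left(6 + 18\right)\right) - 117\right)^{2} = \left(\left(\left(4 + 3\right) 6 - 24\right) - 117\right)^{2} = \left(\left(7 \cdot 6 - 24\right) - 117\right)^{2} = \left(\left(42 - 24\right) - 117\right)^{2} = \left(18 - 117\right)^{2} = \left(-99\right)^{2} = 9801$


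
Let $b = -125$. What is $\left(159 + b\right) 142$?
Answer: $4828$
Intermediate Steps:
$\left(159 + b\right) 142 = \left(159 - 125\right) 142 = 34 \cdot 142 = 4828$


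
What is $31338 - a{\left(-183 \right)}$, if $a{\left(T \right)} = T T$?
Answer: $-2151$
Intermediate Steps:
$a{\left(T \right)} = T^{2}$
$31338 - a{\left(-183 \right)} = 31338 - \left(-183\right)^{2} = 31338 - 33489 = -2151$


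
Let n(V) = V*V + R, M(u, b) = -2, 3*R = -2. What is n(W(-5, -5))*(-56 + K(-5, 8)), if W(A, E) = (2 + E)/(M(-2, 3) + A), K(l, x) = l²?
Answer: 2201/147 ≈ 14.973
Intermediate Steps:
R = -⅔ (R = (⅓)*(-2) = -⅔ ≈ -0.66667)
W(A, E) = (2 + E)/(-2 + A)
n(V) = -⅔ + V² (n(V) = V*V - ⅔ = V² - ⅔ = -⅔ + V²)
n(W(-5, -5))*(-56 + K(-5, 8)) = (-⅔ + ((2 - 5)/(-2 - 5))²)*(-56 + (-5)²) = (-⅔ + (-3/(-7))²)*(-56 + 25) = (-⅔ + (-⅐*(-3))²)*(-31) = (-⅔ + (3/7)²)*(-31) = (-⅔ + 9/49)*(-31) = -71/147*(-31) = 2201/147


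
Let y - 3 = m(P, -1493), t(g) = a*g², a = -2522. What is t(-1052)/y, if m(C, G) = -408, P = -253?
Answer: 2791107488/405 ≈ 6.8916e+6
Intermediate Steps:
t(g) = -2522*g²
y = -405 (y = 3 - 408 = -405)
t(-1052)/y = -2522*(-1052)²/(-405) = -2522*1106704*(-1/405) = -2791107488*(-1/405) = 2791107488/405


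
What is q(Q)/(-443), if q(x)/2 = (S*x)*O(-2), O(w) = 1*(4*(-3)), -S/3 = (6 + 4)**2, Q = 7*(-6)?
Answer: 302400/443 ≈ 682.62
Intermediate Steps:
Q = -42
S = -300 (S = -3*(6 + 4)**2 = -3*10**2 = -3*100 = -300)
O(w) = -12 (O(w) = 1*(-12) = -12)
q(x) = 7200*x (q(x) = 2*(-300*x*(-12)) = 2*(3600*x) = 7200*x)
q(Q)/(-443) = (7200*(-42))/(-443) = -302400*(-1/443) = 302400/443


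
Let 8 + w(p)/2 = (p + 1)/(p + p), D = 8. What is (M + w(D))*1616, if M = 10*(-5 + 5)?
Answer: -24038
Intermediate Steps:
w(p) = -16 + (1 + p)/p (w(p) = -16 + 2*((p + 1)/(p + p)) = -16 + 2*((1 + p)/((2*p))) = -16 + 2*((1 + p)*(1/(2*p))) = -16 + 2*((1 + p)/(2*p)) = -16 + (1 + p)/p)
M = 0 (M = 10*0 = 0)
(M + w(D))*1616 = (0 + (-15 + 1/8))*1616 = (0 + (-15 + ⅛))*1616 = (0 - 119/8)*1616 = -119/8*1616 = -24038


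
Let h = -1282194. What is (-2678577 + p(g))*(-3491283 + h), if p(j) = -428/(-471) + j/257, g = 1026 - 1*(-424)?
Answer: 515906124256073507/40349 ≈ 1.2786e+13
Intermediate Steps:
g = 1450 (g = 1026 + 424 = 1450)
p(j) = 428/471 + j/257 (p(j) = -428*(-1/471) + j*(1/257) = 428/471 + j/257)
(-2678577 + p(g))*(-3491283 + h) = (-2678577 + (428/471 + (1/257)*1450))*(-3491283 - 1282194) = (-2678577 + (428/471 + 1450/257))*(-4773477) = (-2678577 + 792946/121047)*(-4773477) = -324232917173/121047*(-4773477) = 515906124256073507/40349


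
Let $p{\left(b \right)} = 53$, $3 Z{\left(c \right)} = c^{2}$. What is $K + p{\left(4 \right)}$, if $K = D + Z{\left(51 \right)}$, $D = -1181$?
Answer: $-261$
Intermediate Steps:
$Z{\left(c \right)} = \frac{c^{2}}{3}$
$K = -314$ ($K = -1181 + \frac{51^{2}}{3} = -1181 + \frac{1}{3} \cdot 2601 = -1181 + 867 = -314$)
$K + p{\left(4 \right)} = -314 + 53 = -261$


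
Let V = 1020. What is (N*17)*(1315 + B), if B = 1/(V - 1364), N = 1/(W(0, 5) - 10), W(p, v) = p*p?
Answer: -7690103/3440 ≈ -2235.5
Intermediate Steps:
W(p, v) = p²
N = -⅒ (N = 1/(0² - 10) = 1/(0 - 10) = 1/(-10) = -⅒ ≈ -0.10000)
B = -1/344 (B = 1/(1020 - 1364) = 1/(-344) = -1/344 ≈ -0.0029070)
(N*17)*(1315 + B) = (-⅒*17)*(1315 - 1/344) = -17/10*452359/344 = -7690103/3440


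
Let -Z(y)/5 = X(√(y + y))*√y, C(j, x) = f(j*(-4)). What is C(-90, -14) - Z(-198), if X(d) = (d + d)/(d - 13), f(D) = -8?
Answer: -8 + 5148*√2/113 + 2376*I*√22/113 ≈ 56.428 + 98.623*I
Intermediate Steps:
C(j, x) = -8
X(d) = 2*d/(-13 + d) (X(d) = (2*d)/(-13 + d) = 2*d/(-13 + d))
Z(y) = -10*y*√2/(-13 + √2*√y) (Z(y) = -5*2*√(y + y)/(-13 + √(y + y))*√y = -5*2*√(2*y)/(-13 + √(2*y))*√y = -5*2*(√2*√y)/(-13 + √2*√y)*√y = -5*2*√2*√y/(-13 + √2*√y)*√y = -10*y*√2/(-13 + √2*√y))
C(-90, -14) - Z(-198) = -8 - (-10)*(-198)*√2/(-13 + √2*√(-198)) = -8 - (-10)*(-198)*√2/(-13 + √2*(3*I*√22)) = -8 - (-10)*(-198)*√2/(-13 + 6*I*√11) = -8 - 1980*√2/(-13 + 6*I*√11)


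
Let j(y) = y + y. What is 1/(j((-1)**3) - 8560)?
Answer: -1/8562 ≈ -0.00011680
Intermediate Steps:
j(y) = 2*y
1/(j((-1)**3) - 8560) = 1/(2*(-1)**3 - 8560) = 1/(2*(-1) - 8560) = 1/(-2 - 8560) = 1/(-8562) = -1/8562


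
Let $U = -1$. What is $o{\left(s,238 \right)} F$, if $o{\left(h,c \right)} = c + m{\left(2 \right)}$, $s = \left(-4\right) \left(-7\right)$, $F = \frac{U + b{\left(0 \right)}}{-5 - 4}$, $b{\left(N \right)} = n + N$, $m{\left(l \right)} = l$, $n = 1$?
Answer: $0$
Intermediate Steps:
$b{\left(N \right)} = 1 + N$
$F = 0$ ($F = \frac{-1 + \left(1 + 0\right)}{-5 - 4} = \frac{-1 + 1}{-9} = 0 \left(- \frac{1}{9}\right) = 0$)
$s = 28$
$o{\left(h,c \right)} = 2 + c$ ($o{\left(h,c \right)} = c + 2 = 2 + c$)
$o{\left(s,238 \right)} F = \left(2 + 238\right) 0 = 240 \cdot 0 = 0$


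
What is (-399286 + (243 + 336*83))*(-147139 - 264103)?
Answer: 152634524510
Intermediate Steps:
(-399286 + (243 + 336*83))*(-147139 - 264103) = (-399286 + (243 + 27888))*(-411242) = (-399286 + 28131)*(-411242) = -371155*(-411242) = 152634524510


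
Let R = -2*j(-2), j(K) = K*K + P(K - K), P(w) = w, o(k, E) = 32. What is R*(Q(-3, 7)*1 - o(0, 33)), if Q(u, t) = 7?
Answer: 200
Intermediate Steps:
j(K) = K² (j(K) = K*K + (K - K) = K² + 0 = K²)
R = -8 (R = -2*(-2)² = -2*4 = -8)
R*(Q(-3, 7)*1 - o(0, 33)) = -8*(7*1 - 1*32) = -8*(7 - 32) = -8*(-25) = 200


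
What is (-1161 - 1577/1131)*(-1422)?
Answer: 623152632/377 ≈ 1.6529e+6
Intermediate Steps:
(-1161 - 1577/1131)*(-1422) = -1314668/1131*(-1422) = 623152632/377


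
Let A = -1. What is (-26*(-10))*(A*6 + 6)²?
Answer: 0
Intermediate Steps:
(-26*(-10))*(A*6 + 6)² = (-26*(-10))*(-1*6 + 6)² = 260*(-6 + 6)² = 260*0² = 260*0 = 0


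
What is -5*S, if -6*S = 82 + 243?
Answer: 1625/6 ≈ 270.83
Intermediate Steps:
S = -325/6 (S = -(82 + 243)/6 = -⅙*325 = -325/6 ≈ -54.167)
-5*S = -5*(-325/6) = 1625/6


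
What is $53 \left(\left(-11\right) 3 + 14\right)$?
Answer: $-1007$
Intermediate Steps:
$53 \left(\left(-11\right) 3 + 14\right) = 53 \left(-33 + 14\right) = 53 \left(-19\right) = -1007$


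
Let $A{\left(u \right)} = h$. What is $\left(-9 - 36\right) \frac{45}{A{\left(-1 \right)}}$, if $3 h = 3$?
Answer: $-2025$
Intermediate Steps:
$h = 1$ ($h = \frac{1}{3} \cdot 3 = 1$)
$A{\left(u \right)} = 1$
$\left(-9 - 36\right) \frac{45}{A{\left(-1 \right)}} = \left(-9 - 36\right) \frac{45}{1} = - 45 \cdot 45 \cdot 1 = \left(-45\right) 45 = -2025$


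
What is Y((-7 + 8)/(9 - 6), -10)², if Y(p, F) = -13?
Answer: 169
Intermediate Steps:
Y((-7 + 8)/(9 - 6), -10)² = (-13)² = 169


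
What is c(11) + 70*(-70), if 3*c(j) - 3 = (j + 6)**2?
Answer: -14408/3 ≈ -4802.7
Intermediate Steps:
c(j) = 1 + (6 + j)**2/3 (c(j) = 1 + (j + 6)**2/3 = 1 + (6 + j)**2/3)
c(11) + 70*(-70) = (1 + (6 + 11)**2/3) + 70*(-70) = (1 + (1/3)*17**2) - 4900 = (1 + (1/3)*289) - 4900 = (1 + 289/3) - 4900 = 292/3 - 4900 = -14408/3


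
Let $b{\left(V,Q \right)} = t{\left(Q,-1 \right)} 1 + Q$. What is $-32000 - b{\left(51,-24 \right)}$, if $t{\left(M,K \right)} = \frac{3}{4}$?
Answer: $- \frac{127907}{4} \approx -31977.0$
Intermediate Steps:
$t{\left(M,K \right)} = \frac{3}{4}$ ($t{\left(M,K \right)} = 3 \cdot \frac{1}{4} = \frac{3}{4}$)
$b{\left(V,Q \right)} = \frac{3}{4} + Q$ ($b{\left(V,Q \right)} = \frac{3}{4} \cdot 1 + Q = \frac{3}{4} + Q$)
$-32000 - b{\left(51,-24 \right)} = -32000 - \left(\frac{3}{4} - 24\right) = -32000 - - \frac{93}{4} = -32000 + \frac{93}{4} = - \frac{127907}{4}$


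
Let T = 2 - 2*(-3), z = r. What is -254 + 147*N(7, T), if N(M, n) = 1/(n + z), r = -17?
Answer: -811/3 ≈ -270.33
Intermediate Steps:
z = -17
T = 8 (T = 2 + 6 = 8)
N(M, n) = 1/(-17 + n) (N(M, n) = 1/(n - 17) = 1/(-17 + n))
-254 + 147*N(7, T) = -254 + 147/(-17 + 8) = -254 + 147/(-9) = -254 + 147*(-⅑) = -254 - 49/3 = -811/3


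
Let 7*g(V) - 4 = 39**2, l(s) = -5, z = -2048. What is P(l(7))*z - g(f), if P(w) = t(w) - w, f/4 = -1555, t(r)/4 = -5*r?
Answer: -1506805/7 ≈ -2.1526e+5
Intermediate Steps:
t(r) = -20*r (t(r) = 4*(-5*r) = -20*r)
f = -6220 (f = 4*(-1555) = -6220)
P(w) = -21*w (P(w) = -20*w - w = -21*w)
g(V) = 1525/7 (g(V) = 4/7 + (1/7)*39**2 = 4/7 + (1/7)*1521 = 4/7 + 1521/7 = 1525/7)
P(l(7))*z - g(f) = -21*(-5)*(-2048) - 1*1525/7 = 105*(-2048) - 1525/7 = -215040 - 1525/7 = -1506805/7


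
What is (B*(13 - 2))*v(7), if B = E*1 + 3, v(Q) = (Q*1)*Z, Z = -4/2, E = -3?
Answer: 0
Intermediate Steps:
Z = -2 (Z = -4*½ = -2)
v(Q) = -2*Q (v(Q) = (Q*1)*(-2) = Q*(-2) = -2*Q)
B = 0 (B = -3*1 + 3 = -3 + 3 = 0)
(B*(13 - 2))*v(7) = (0*(13 - 2))*(-2*7) = (0*11)*(-14) = 0*(-14) = 0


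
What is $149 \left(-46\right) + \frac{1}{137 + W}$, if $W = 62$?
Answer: $- \frac{1363945}{199} \approx -6854.0$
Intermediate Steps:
$149 \left(-46\right) + \frac{1}{137 + W} = 149 \left(-46\right) + \frac{1}{137 + 62} = -6854 + \frac{1}{199} = - \frac{1363945}{199}$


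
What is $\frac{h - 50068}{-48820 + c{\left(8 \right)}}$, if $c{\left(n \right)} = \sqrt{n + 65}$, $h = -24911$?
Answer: $\frac{1220158260}{794464109} + \frac{24993 \sqrt{73}}{794464109} \approx 1.5361$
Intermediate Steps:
$c{\left(n \right)} = \sqrt{65 + n}$
$\frac{h - 50068}{-48820 + c{\left(8 \right)}} = \frac{-24911 - 50068}{-48820 + \sqrt{65 + 8}} = - \frac{74979}{-48820 + \sqrt{73}}$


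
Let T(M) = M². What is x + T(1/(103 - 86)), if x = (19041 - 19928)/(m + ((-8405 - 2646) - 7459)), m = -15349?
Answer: 290202/9785251 ≈ 0.029657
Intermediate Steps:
x = 887/33859 (x = (19041 - 19928)/(-15349 + ((-8405 - 2646) - 7459)) = -887/(-15349 + (-11051 - 7459)) = -887/(-15349 - 18510) = -887/(-33859) = -887*(-1/33859) = 887/33859 ≈ 0.026197)
x + T(1/(103 - 86)) = 887/33859 + (1/(103 - 86))² = 887/33859 + (1/17)² = 887/33859 + 1/289 = 290202/9785251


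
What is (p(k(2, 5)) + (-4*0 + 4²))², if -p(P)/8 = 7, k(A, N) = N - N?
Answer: 1600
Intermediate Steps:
k(A, N) = 0
p(P) = -56 (p(P) = -8*7 = -56)
(p(k(2, 5)) + (-4*0 + 4²))² = (-56 + (-4*0 + 4²))² = (-56 + (0 + 16))² = (-56 + 16)² = (-40)² = 1600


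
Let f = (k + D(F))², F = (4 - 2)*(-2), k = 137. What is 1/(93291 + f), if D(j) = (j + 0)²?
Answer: 1/116700 ≈ 8.5690e-6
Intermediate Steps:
F = -4 (F = 2*(-2) = -4)
D(j) = j²
f = 23409 (f = (137 + (-4)²)² = (137 + 16)² = 153² = 23409)
1/(93291 + f) = 1/(93291 + 23409) = 1/116700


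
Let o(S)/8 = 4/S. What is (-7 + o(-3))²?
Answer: 2809/9 ≈ 312.11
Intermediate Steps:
o(S) = 32/S (o(S) = 8*(4/S) = 32/S)
(-7 + o(-3))² = (-7 + 32/(-3))² = (-7 + 32*(-⅓))² = (-7 - 32/3)² = (-53/3)² = 2809/9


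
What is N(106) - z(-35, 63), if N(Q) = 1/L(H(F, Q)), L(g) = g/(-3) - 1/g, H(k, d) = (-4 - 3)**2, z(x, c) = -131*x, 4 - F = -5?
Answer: -11022487/2404 ≈ -4585.1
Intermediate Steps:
F = 9 (F = 4 - 1*(-5) = 4 + 5 = 9)
H(k, d) = 49 (H(k, d) = (-7)**2 = 49)
L(g) = -1/g - g/3 (L(g) = g*(-1/3) - 1/g = -g/3 - 1/g = -1/g - g/3)
N(Q) = -147/2404 (N(Q) = 1/(-1/49 - 1/3*49) = 1/(-1*1/49 - 49/3) = 1/(-1/49 - 49/3) = 1/(-2404/147) = -147/2404)
N(106) - z(-35, 63) = -147/2404 - (-131)*(-35) = -147/2404 - 1*4585 = -147/2404 - 4585 = -11022487/2404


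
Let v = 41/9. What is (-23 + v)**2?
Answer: 27556/81 ≈ 340.20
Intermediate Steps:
v = 41/9 (v = 41*(1/9) = 41/9 ≈ 4.5556)
(-23 + v)**2 = (-23 + 41/9)**2 = (-166/9)**2 = 27556/81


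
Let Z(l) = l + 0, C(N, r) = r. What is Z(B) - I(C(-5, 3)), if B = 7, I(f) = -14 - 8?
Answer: 29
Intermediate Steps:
I(f) = -22
Z(l) = l
Z(B) - I(C(-5, 3)) = 7 - 1*(-22) = 7 + 22 = 29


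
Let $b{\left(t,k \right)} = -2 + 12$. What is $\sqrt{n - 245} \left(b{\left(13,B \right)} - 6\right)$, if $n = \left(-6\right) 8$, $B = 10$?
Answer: $4 i \sqrt{293} \approx 68.469 i$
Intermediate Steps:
$b{\left(t,k \right)} = 10$
$n = -48$
$\sqrt{n - 245} \left(b{\left(13,B \right)} - 6\right) = \sqrt{-48 - 245} \left(10 - 6\right) = \sqrt{-293} \cdot 4 = i \sqrt{293} \cdot 4 = 4 i \sqrt{293}$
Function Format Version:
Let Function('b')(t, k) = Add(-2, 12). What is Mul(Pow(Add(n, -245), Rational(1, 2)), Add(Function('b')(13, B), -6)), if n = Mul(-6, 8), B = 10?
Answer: Mul(4, I, Pow(293, Rational(1, 2))) ≈ Mul(68.469, I)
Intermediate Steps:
Function('b')(t, k) = 10
n = -48
Mul(Pow(Add(n, -245), Rational(1, 2)), Add(Function('b')(13, B), -6)) = Mul(Pow(Add(-48, -245), Rational(1, 2)), Add(10, -6)) = Mul(Pow(-293, Rational(1, 2)), 4) = Mul(Mul(I, Pow(293, Rational(1, 2))), 4) = Mul(4, I, Pow(293, Rational(1, 2)))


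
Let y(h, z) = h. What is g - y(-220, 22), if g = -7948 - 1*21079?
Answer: -28807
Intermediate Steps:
g = -29027 (g = -7948 - 21079 = -29027)
g - y(-220, 22) = -29027 - 1*(-220) = -29027 + 220 = -28807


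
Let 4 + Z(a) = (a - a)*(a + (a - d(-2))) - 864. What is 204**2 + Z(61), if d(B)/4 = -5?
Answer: 40748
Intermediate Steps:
d(B) = -20 (d(B) = 4*(-5) = -20)
Z(a) = -868 (Z(a) = -4 + ((a - a)*(a + (a - 1*(-20))) - 864) = -4 + (0*(a + (a + 20)) - 864) = -4 + (0*(a + (20 + a)) - 864) = -4 + (0*(20 + 2*a) - 864) = -4 + (0 - 864) = -4 - 864 = -868)
204**2 + Z(61) = 204**2 - 868 = 41616 - 868 = 40748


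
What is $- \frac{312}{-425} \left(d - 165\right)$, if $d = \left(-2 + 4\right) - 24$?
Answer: $- \frac{3432}{25} \approx -137.28$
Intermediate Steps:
$d = -22$ ($d = 2 - 24 = -22$)
$- \frac{312}{-425} \left(d - 165\right) = - \frac{312}{-425} \left(-22 - 165\right) = \left(-312\right) \left(- \frac{1}{425}\right) \left(-187\right) = \frac{312}{425} \left(-187\right) = - \frac{3432}{25}$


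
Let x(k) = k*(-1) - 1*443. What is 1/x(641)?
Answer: -1/1084 ≈ -0.00092251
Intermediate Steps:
x(k) = -443 - k (x(k) = -k - 443 = -443 - k)
1/x(641) = 1/(-443 - 1*641) = 1/(-443 - 641) = 1/(-1084) = -1/1084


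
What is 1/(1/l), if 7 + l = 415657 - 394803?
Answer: 20847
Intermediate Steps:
l = 20847 (l = -7 + (415657 - 394803) = -7 + 20854 = 20847)
1/(1/l) = 1/(1/20847) = 20847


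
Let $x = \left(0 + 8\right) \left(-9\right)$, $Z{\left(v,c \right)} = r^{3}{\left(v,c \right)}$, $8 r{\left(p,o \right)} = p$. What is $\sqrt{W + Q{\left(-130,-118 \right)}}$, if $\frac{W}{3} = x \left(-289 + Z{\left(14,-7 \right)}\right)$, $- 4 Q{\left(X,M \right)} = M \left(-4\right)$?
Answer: $\frac{\sqrt{978374}}{4} \approx 247.28$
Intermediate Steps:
$Q{\left(X,M \right)} = M$ ($Q{\left(X,M \right)} = - \frac{M \left(-4\right)}{4} = - \frac{\left(-4\right) M}{4} = M$)
$r{\left(p,o \right)} = \frac{p}{8}$
$Z{\left(v,c \right)} = \frac{v^{3}}{512}$ ($Z{\left(v,c \right)} = \left(\frac{v}{8}\right)^{3} = \frac{v^{3}}{512}$)
$x = -72$ ($x = 8 \left(-9\right) = -72$)
$W = \frac{490131}{8}$ ($W = 3 \left(- 72 \left(-289 + \frac{14^{3}}{512}\right)\right) = 3 \left(- 72 \left(-289 + \frac{1}{512} \cdot 2744\right)\right) = 3 \left(- 72 \left(-289 + \frac{343}{64}\right)\right) = 3 \left(\left(-72\right) \left(- \frac{18153}{64}\right)\right) = 3 \cdot \frac{163377}{8} = \frac{490131}{8} \approx 61266.0$)
$\sqrt{W + Q{\left(-130,-118 \right)}} = \sqrt{\frac{490131}{8} - 118} = \sqrt{\frac{489187}{8}} = \frac{\sqrt{978374}}{4}$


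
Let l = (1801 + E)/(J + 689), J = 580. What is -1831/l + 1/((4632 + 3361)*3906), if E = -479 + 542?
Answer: -36271208233399/29097653256 ≈ -1246.5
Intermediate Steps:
E = 63
l = 1864/1269 (l = (1801 + 63)/(580 + 689) = 1864/1269 ≈ 1.4689)
-1831/l + 1/((4632 + 3361)*3906) = -1831/1864/1269 + 1/((4632 + 3361)*3906) = -1831*1269/1864 + (1/3906)/7993 = -2323539/1864 + (1/7993)*(1/3906) = -2323539/1864 + 1/31220658 = -36271208233399/29097653256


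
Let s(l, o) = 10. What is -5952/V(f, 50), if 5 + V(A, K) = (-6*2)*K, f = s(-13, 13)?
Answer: 5952/605 ≈ 9.8380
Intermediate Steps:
f = 10
V(A, K) = -5 - 12*K (V(A, K) = -5 + (-6*2)*K = -5 - 12*K)
-5952/V(f, 50) = -5952/(-5 - 12*50) = -5952/(-5 - 600) = -5952/(-605) = -5952*(-1/605) = 5952/605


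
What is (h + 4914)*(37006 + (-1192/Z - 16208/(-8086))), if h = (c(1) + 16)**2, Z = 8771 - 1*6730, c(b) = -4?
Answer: 118814934443076/634751 ≈ 1.8718e+8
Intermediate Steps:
Z = 2041 (Z = 8771 - 6730 = 2041)
h = 144 (h = (-4 + 16)**2 = 12**2 = 144)
(h + 4914)*(37006 + (-1192/Z - 16208/(-8086))) = (144 + 4914)*(37006 + (-1192/2041 - 16208/(-8086))) = 5058*(37006 + (-1192*1/2041 - 16208*(-1/8086))) = 5058*(37006 + (-1192/2041 + 8104/4043)) = 5058*(37006 + 901616/634751) = 5058*(23490497122/634751) = 118814934443076/634751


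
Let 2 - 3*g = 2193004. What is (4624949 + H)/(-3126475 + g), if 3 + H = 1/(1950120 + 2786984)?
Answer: -3866267681715/3224693543024 ≈ -1.1990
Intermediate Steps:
g = -2193002/3 (g = ⅔ - ⅓*2193004 = ⅔ - 2193004/3 = -2193002/3 ≈ -7.3100e+5)
H = -14211311/4737104 (H = -3 + 1/(1950120 + 2786984) = -3 + 1/4737104 = -14211311/4737104 ≈ -3.0000)
(4624949 + H)/(-3126475 + g) = (4624949 - 14211311/4737104)/(-3126475 - 2193002/3) = 21908850196385/(4737104*(-11572427/3)) = (21908850196385/4737104)*(-3/11572427) = -3866267681715/3224693543024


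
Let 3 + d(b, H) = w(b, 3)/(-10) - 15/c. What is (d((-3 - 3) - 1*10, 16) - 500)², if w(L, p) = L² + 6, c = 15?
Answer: 7027801/25 ≈ 2.8111e+5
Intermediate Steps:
w(L, p) = 6 + L²
d(b, H) = -23/5 - b²/10 (d(b, H) = -3 + ((6 + b²)/(-10) - 15/15) = -3 + ((6 + b²)*(-⅒) - 15*1/15) = -3 + ((-⅗ - b²/10) - 1) = -3 + (-8/5 - b²/10) = -23/5 - b²/10)
(d((-3 - 3) - 1*10, 16) - 500)² = ((-23/5 - ((-3 - 3) - 1*10)²/10) - 500)² = ((-23/5 - (-6 - 10)²/10) - 500)² = ((-23/5 - ⅒*(-16)²) - 500)² = ((-23/5 - ⅒*256) - 500)² = ((-23/5 - 128/5) - 500)² = (-151/5 - 500)² = (-2651/5)² = 7027801/25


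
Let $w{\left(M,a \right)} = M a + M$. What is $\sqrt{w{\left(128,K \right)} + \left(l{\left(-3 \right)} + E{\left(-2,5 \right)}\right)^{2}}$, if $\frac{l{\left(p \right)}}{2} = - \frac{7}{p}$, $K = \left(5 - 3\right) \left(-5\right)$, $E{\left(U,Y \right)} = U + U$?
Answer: $\frac{2 i \sqrt{2591}}{3} \approx 33.935 i$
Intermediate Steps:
$E{\left(U,Y \right)} = 2 U$
$K = -10$ ($K = 2 \left(-5\right) = -10$)
$l{\left(p \right)} = - \frac{14}{p}$ ($l{\left(p \right)} = 2 \left(- \frac{7}{p}\right) = - \frac{14}{p}$)
$w{\left(M,a \right)} = M + M a$
$\sqrt{w{\left(128,K \right)} + \left(l{\left(-3 \right)} + E{\left(-2,5 \right)}\right)^{2}} = \sqrt{128 \left(1 - 10\right) + \left(- \frac{14}{-3} + 2 \left(-2\right)\right)^{2}} = \sqrt{128 \left(-9\right) + \left(\left(-14\right) \left(- \frac{1}{3}\right) - 4\right)^{2}} = \sqrt{-1152 + \left(\frac{14}{3} - 4\right)^{2}} = \sqrt{-1152 + \left(\frac{2}{3}\right)^{2}} = \sqrt{-1152 + \frac{4}{9}} = \sqrt{- \frac{10364}{9}} = \frac{2 i \sqrt{2591}}{3}$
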